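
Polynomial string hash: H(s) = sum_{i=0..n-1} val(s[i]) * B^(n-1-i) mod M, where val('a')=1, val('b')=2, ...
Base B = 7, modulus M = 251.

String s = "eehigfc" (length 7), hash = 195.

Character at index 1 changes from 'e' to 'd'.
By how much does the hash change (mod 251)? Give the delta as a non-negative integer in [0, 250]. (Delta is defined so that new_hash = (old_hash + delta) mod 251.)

Delta formula: (val(new) - val(old)) * B^(n-1-k) mod M
  val('d') - val('e') = 4 - 5 = -1
  B^(n-1-k) = 7^5 mod 251 = 241
  Delta = -1 * 241 mod 251 = 10

Answer: 10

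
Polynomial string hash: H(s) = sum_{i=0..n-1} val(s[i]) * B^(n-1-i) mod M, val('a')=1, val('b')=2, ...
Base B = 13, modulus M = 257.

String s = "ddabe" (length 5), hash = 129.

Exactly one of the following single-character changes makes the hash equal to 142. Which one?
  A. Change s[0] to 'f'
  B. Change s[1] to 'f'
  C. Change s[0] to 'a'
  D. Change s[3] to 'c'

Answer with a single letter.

Option A: s[0]='d'->'f', delta=(6-4)*13^4 mod 257 = 68, hash=129+68 mod 257 = 197
Option B: s[1]='d'->'f', delta=(6-4)*13^3 mod 257 = 25, hash=129+25 mod 257 = 154
Option C: s[0]='d'->'a', delta=(1-4)*13^4 mod 257 = 155, hash=129+155 mod 257 = 27
Option D: s[3]='b'->'c', delta=(3-2)*13^1 mod 257 = 13, hash=129+13 mod 257 = 142 <-- target

Answer: D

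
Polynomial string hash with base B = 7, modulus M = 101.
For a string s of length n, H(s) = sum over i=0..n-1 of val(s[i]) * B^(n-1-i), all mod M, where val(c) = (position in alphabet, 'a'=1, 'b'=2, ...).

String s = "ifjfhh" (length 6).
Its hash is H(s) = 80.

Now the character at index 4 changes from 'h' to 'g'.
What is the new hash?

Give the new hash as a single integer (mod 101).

val('h') = 8, val('g') = 7
Position k = 4, exponent = n-1-k = 1
B^1 mod M = 7^1 mod 101 = 7
Delta = (7 - 8) * 7 mod 101 = 94
New hash = (80 + 94) mod 101 = 73

Answer: 73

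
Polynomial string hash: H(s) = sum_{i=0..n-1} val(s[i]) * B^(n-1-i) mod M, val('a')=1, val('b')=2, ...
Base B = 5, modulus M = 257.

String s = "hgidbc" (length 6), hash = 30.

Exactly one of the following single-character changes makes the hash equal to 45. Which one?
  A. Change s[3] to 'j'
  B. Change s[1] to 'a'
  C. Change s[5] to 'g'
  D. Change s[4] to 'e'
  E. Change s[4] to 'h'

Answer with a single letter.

Option A: s[3]='d'->'j', delta=(10-4)*5^2 mod 257 = 150, hash=30+150 mod 257 = 180
Option B: s[1]='g'->'a', delta=(1-7)*5^4 mod 257 = 105, hash=30+105 mod 257 = 135
Option C: s[5]='c'->'g', delta=(7-3)*5^0 mod 257 = 4, hash=30+4 mod 257 = 34
Option D: s[4]='b'->'e', delta=(5-2)*5^1 mod 257 = 15, hash=30+15 mod 257 = 45 <-- target
Option E: s[4]='b'->'h', delta=(8-2)*5^1 mod 257 = 30, hash=30+30 mod 257 = 60

Answer: D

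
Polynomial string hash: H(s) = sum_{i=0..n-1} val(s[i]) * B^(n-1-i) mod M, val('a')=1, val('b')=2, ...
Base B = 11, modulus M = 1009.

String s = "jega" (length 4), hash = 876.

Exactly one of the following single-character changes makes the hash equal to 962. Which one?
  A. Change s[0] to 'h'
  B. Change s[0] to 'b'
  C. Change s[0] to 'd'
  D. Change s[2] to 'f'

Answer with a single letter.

Answer: C

Derivation:
Option A: s[0]='j'->'h', delta=(8-10)*11^3 mod 1009 = 365, hash=876+365 mod 1009 = 232
Option B: s[0]='j'->'b', delta=(2-10)*11^3 mod 1009 = 451, hash=876+451 mod 1009 = 318
Option C: s[0]='j'->'d', delta=(4-10)*11^3 mod 1009 = 86, hash=876+86 mod 1009 = 962 <-- target
Option D: s[2]='g'->'f', delta=(6-7)*11^1 mod 1009 = 998, hash=876+998 mod 1009 = 865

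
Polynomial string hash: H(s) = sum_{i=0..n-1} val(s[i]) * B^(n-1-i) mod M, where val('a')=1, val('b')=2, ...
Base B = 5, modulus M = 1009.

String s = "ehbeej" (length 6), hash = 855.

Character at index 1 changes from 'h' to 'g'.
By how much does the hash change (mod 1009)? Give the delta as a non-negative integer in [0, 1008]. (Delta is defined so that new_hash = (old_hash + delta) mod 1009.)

Answer: 384

Derivation:
Delta formula: (val(new) - val(old)) * B^(n-1-k) mod M
  val('g') - val('h') = 7 - 8 = -1
  B^(n-1-k) = 5^4 mod 1009 = 625
  Delta = -1 * 625 mod 1009 = 384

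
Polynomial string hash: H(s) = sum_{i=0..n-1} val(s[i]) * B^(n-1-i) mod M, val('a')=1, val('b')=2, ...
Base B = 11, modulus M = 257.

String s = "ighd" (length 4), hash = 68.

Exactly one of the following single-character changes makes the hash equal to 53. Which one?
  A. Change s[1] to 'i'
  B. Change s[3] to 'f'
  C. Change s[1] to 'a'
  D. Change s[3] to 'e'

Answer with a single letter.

Answer: A

Derivation:
Option A: s[1]='g'->'i', delta=(9-7)*11^2 mod 257 = 242, hash=68+242 mod 257 = 53 <-- target
Option B: s[3]='d'->'f', delta=(6-4)*11^0 mod 257 = 2, hash=68+2 mod 257 = 70
Option C: s[1]='g'->'a', delta=(1-7)*11^2 mod 257 = 45, hash=68+45 mod 257 = 113
Option D: s[3]='d'->'e', delta=(5-4)*11^0 mod 257 = 1, hash=68+1 mod 257 = 69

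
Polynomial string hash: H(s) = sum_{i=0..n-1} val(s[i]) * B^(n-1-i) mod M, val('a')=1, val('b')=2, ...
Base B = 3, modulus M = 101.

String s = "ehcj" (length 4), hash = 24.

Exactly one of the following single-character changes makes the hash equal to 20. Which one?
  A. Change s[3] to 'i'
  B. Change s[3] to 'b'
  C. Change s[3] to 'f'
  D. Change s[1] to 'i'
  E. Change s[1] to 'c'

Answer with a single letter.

Option A: s[3]='j'->'i', delta=(9-10)*3^0 mod 101 = 100, hash=24+100 mod 101 = 23
Option B: s[3]='j'->'b', delta=(2-10)*3^0 mod 101 = 93, hash=24+93 mod 101 = 16
Option C: s[3]='j'->'f', delta=(6-10)*3^0 mod 101 = 97, hash=24+97 mod 101 = 20 <-- target
Option D: s[1]='h'->'i', delta=(9-8)*3^2 mod 101 = 9, hash=24+9 mod 101 = 33
Option E: s[1]='h'->'c', delta=(3-8)*3^2 mod 101 = 56, hash=24+56 mod 101 = 80

Answer: C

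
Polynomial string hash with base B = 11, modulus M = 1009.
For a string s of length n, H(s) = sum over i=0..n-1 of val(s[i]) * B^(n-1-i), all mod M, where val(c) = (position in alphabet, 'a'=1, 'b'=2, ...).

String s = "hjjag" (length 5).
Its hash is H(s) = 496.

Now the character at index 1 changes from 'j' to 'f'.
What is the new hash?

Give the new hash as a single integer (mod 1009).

Answer: 217

Derivation:
val('j') = 10, val('f') = 6
Position k = 1, exponent = n-1-k = 3
B^3 mod M = 11^3 mod 1009 = 322
Delta = (6 - 10) * 322 mod 1009 = 730
New hash = (496 + 730) mod 1009 = 217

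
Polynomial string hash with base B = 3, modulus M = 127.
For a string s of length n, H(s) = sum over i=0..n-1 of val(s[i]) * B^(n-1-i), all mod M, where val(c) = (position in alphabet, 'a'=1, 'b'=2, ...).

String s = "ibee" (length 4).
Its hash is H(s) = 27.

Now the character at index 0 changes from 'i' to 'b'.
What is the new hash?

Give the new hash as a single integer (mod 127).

val('i') = 9, val('b') = 2
Position k = 0, exponent = n-1-k = 3
B^3 mod M = 3^3 mod 127 = 27
Delta = (2 - 9) * 27 mod 127 = 65
New hash = (27 + 65) mod 127 = 92

Answer: 92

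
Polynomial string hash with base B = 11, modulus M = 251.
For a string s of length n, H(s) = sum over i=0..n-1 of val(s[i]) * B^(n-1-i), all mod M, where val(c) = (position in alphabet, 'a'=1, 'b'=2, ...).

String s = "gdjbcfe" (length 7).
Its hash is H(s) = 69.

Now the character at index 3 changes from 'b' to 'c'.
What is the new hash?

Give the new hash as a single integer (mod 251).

Answer: 145

Derivation:
val('b') = 2, val('c') = 3
Position k = 3, exponent = n-1-k = 3
B^3 mod M = 11^3 mod 251 = 76
Delta = (3 - 2) * 76 mod 251 = 76
New hash = (69 + 76) mod 251 = 145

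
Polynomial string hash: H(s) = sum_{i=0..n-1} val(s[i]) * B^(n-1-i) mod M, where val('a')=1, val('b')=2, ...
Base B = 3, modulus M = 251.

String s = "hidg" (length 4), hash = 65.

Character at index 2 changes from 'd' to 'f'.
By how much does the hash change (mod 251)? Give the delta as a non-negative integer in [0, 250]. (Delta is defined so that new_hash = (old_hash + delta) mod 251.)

Answer: 6

Derivation:
Delta formula: (val(new) - val(old)) * B^(n-1-k) mod M
  val('f') - val('d') = 6 - 4 = 2
  B^(n-1-k) = 3^1 mod 251 = 3
  Delta = 2 * 3 mod 251 = 6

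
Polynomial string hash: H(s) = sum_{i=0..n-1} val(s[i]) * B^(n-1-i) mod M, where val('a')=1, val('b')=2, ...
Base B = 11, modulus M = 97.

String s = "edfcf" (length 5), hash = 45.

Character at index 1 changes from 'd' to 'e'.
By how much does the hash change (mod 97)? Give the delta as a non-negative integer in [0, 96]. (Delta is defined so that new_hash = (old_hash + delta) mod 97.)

Delta formula: (val(new) - val(old)) * B^(n-1-k) mod M
  val('e') - val('d') = 5 - 4 = 1
  B^(n-1-k) = 11^3 mod 97 = 70
  Delta = 1 * 70 mod 97 = 70

Answer: 70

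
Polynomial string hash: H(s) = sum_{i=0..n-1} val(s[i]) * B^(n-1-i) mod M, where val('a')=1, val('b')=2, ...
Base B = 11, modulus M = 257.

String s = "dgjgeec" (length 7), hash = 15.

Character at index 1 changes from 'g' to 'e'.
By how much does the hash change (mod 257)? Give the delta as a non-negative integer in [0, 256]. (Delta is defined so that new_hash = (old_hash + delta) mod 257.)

Delta formula: (val(new) - val(old)) * B^(n-1-k) mod M
  val('e') - val('g') = 5 - 7 = -2
  B^(n-1-k) = 11^5 mod 257 = 169
  Delta = -2 * 169 mod 257 = 176

Answer: 176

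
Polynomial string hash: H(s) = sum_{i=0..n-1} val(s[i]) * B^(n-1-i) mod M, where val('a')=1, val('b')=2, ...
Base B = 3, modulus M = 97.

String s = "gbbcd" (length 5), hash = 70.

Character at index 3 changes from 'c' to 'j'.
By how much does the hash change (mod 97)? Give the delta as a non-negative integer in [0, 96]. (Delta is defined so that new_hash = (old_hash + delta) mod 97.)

Answer: 21

Derivation:
Delta formula: (val(new) - val(old)) * B^(n-1-k) mod M
  val('j') - val('c') = 10 - 3 = 7
  B^(n-1-k) = 3^1 mod 97 = 3
  Delta = 7 * 3 mod 97 = 21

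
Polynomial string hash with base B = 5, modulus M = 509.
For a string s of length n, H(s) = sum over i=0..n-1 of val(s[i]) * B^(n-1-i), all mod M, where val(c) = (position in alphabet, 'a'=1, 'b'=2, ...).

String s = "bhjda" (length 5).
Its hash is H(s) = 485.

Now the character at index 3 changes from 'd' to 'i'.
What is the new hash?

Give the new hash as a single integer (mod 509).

val('d') = 4, val('i') = 9
Position k = 3, exponent = n-1-k = 1
B^1 mod M = 5^1 mod 509 = 5
Delta = (9 - 4) * 5 mod 509 = 25
New hash = (485 + 25) mod 509 = 1

Answer: 1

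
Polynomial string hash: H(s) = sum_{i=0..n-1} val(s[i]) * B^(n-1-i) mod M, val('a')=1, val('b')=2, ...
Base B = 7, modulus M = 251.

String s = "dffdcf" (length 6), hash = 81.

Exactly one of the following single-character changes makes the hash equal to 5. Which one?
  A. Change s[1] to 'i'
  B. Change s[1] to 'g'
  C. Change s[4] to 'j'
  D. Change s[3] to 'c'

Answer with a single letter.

Answer: A

Derivation:
Option A: s[1]='f'->'i', delta=(9-6)*7^4 mod 251 = 175, hash=81+175 mod 251 = 5 <-- target
Option B: s[1]='f'->'g', delta=(7-6)*7^4 mod 251 = 142, hash=81+142 mod 251 = 223
Option C: s[4]='c'->'j', delta=(10-3)*7^1 mod 251 = 49, hash=81+49 mod 251 = 130
Option D: s[3]='d'->'c', delta=(3-4)*7^2 mod 251 = 202, hash=81+202 mod 251 = 32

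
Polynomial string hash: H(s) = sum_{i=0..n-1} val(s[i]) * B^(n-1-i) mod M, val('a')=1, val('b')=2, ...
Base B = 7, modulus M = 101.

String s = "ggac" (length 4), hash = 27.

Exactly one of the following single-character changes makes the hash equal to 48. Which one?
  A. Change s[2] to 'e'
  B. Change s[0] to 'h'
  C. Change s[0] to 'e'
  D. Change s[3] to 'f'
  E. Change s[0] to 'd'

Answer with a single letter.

Answer: C

Derivation:
Option A: s[2]='a'->'e', delta=(5-1)*7^1 mod 101 = 28, hash=27+28 mod 101 = 55
Option B: s[0]='g'->'h', delta=(8-7)*7^3 mod 101 = 40, hash=27+40 mod 101 = 67
Option C: s[0]='g'->'e', delta=(5-7)*7^3 mod 101 = 21, hash=27+21 mod 101 = 48 <-- target
Option D: s[3]='c'->'f', delta=(6-3)*7^0 mod 101 = 3, hash=27+3 mod 101 = 30
Option E: s[0]='g'->'d', delta=(4-7)*7^3 mod 101 = 82, hash=27+82 mod 101 = 8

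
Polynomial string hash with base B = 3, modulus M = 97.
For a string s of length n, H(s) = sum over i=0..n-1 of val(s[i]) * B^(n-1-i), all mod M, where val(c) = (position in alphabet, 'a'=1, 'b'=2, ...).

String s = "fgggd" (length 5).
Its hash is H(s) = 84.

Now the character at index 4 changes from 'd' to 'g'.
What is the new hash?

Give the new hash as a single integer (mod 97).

Answer: 87

Derivation:
val('d') = 4, val('g') = 7
Position k = 4, exponent = n-1-k = 0
B^0 mod M = 3^0 mod 97 = 1
Delta = (7 - 4) * 1 mod 97 = 3
New hash = (84 + 3) mod 97 = 87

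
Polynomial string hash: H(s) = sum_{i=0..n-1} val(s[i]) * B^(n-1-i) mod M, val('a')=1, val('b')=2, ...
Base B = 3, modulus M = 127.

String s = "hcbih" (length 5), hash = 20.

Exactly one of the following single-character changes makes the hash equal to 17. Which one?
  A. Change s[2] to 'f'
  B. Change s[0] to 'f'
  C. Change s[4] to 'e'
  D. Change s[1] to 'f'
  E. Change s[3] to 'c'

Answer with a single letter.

Answer: C

Derivation:
Option A: s[2]='b'->'f', delta=(6-2)*3^2 mod 127 = 36, hash=20+36 mod 127 = 56
Option B: s[0]='h'->'f', delta=(6-8)*3^4 mod 127 = 92, hash=20+92 mod 127 = 112
Option C: s[4]='h'->'e', delta=(5-8)*3^0 mod 127 = 124, hash=20+124 mod 127 = 17 <-- target
Option D: s[1]='c'->'f', delta=(6-3)*3^3 mod 127 = 81, hash=20+81 mod 127 = 101
Option E: s[3]='i'->'c', delta=(3-9)*3^1 mod 127 = 109, hash=20+109 mod 127 = 2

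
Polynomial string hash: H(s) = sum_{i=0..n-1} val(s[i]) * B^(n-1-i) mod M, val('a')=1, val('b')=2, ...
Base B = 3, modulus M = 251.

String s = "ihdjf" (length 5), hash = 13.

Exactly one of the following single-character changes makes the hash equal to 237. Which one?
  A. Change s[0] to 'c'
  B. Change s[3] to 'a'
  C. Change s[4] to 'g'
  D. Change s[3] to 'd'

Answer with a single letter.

Answer: B

Derivation:
Option A: s[0]='i'->'c', delta=(3-9)*3^4 mod 251 = 16, hash=13+16 mod 251 = 29
Option B: s[3]='j'->'a', delta=(1-10)*3^1 mod 251 = 224, hash=13+224 mod 251 = 237 <-- target
Option C: s[4]='f'->'g', delta=(7-6)*3^0 mod 251 = 1, hash=13+1 mod 251 = 14
Option D: s[3]='j'->'d', delta=(4-10)*3^1 mod 251 = 233, hash=13+233 mod 251 = 246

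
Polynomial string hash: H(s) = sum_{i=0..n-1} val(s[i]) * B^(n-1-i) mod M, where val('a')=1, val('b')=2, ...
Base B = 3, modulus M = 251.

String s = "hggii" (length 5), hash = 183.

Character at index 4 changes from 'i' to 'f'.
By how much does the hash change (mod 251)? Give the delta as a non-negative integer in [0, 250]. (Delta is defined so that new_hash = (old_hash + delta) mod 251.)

Delta formula: (val(new) - val(old)) * B^(n-1-k) mod M
  val('f') - val('i') = 6 - 9 = -3
  B^(n-1-k) = 3^0 mod 251 = 1
  Delta = -3 * 1 mod 251 = 248

Answer: 248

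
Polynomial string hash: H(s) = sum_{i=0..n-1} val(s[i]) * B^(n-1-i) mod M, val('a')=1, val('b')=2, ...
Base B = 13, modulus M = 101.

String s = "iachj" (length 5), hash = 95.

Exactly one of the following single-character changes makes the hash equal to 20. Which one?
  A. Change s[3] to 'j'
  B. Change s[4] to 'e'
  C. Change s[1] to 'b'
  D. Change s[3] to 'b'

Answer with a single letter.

Option A: s[3]='h'->'j', delta=(10-8)*13^1 mod 101 = 26, hash=95+26 mod 101 = 20 <-- target
Option B: s[4]='j'->'e', delta=(5-10)*13^0 mod 101 = 96, hash=95+96 mod 101 = 90
Option C: s[1]='a'->'b', delta=(2-1)*13^3 mod 101 = 76, hash=95+76 mod 101 = 70
Option D: s[3]='h'->'b', delta=(2-8)*13^1 mod 101 = 23, hash=95+23 mod 101 = 17

Answer: A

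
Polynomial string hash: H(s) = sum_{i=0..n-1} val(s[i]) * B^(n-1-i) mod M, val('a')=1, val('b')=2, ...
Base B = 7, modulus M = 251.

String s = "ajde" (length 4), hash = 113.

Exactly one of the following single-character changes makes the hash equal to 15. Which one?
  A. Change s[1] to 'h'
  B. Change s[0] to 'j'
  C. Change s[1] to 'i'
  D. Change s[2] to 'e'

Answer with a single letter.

Option A: s[1]='j'->'h', delta=(8-10)*7^2 mod 251 = 153, hash=113+153 mod 251 = 15 <-- target
Option B: s[0]='a'->'j', delta=(10-1)*7^3 mod 251 = 75, hash=113+75 mod 251 = 188
Option C: s[1]='j'->'i', delta=(9-10)*7^2 mod 251 = 202, hash=113+202 mod 251 = 64
Option D: s[2]='d'->'e', delta=(5-4)*7^1 mod 251 = 7, hash=113+7 mod 251 = 120

Answer: A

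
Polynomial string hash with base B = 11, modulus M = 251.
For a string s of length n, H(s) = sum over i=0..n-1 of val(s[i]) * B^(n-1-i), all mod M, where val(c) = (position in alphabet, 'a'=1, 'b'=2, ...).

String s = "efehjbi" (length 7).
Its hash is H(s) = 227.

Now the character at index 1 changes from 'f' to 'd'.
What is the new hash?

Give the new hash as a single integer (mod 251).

Answer: 158

Derivation:
val('f') = 6, val('d') = 4
Position k = 1, exponent = n-1-k = 5
B^5 mod M = 11^5 mod 251 = 160
Delta = (4 - 6) * 160 mod 251 = 182
New hash = (227 + 182) mod 251 = 158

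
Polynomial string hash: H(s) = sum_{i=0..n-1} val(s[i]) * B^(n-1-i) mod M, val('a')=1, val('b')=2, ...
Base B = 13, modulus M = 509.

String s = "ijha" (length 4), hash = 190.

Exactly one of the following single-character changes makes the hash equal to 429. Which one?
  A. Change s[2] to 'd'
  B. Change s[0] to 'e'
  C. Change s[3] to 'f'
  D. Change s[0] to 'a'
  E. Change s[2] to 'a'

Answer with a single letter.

Answer: D

Derivation:
Option A: s[2]='h'->'d', delta=(4-8)*13^1 mod 509 = 457, hash=190+457 mod 509 = 138
Option B: s[0]='i'->'e', delta=(5-9)*13^3 mod 509 = 374, hash=190+374 mod 509 = 55
Option C: s[3]='a'->'f', delta=(6-1)*13^0 mod 509 = 5, hash=190+5 mod 509 = 195
Option D: s[0]='i'->'a', delta=(1-9)*13^3 mod 509 = 239, hash=190+239 mod 509 = 429 <-- target
Option E: s[2]='h'->'a', delta=(1-8)*13^1 mod 509 = 418, hash=190+418 mod 509 = 99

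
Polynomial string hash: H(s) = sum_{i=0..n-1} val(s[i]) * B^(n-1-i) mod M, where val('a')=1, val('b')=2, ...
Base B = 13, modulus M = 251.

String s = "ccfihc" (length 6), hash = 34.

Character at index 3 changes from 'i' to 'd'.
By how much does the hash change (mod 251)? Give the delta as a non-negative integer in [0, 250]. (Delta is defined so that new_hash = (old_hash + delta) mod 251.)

Answer: 159

Derivation:
Delta formula: (val(new) - val(old)) * B^(n-1-k) mod M
  val('d') - val('i') = 4 - 9 = -5
  B^(n-1-k) = 13^2 mod 251 = 169
  Delta = -5 * 169 mod 251 = 159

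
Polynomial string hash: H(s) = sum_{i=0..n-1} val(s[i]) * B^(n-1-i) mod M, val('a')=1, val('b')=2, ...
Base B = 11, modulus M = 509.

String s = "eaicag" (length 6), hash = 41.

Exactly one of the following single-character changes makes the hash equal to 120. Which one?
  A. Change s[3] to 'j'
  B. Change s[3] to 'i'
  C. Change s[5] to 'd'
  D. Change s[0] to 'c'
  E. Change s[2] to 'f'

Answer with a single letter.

Option A: s[3]='c'->'j', delta=(10-3)*11^2 mod 509 = 338, hash=41+338 mod 509 = 379
Option B: s[3]='c'->'i', delta=(9-3)*11^2 mod 509 = 217, hash=41+217 mod 509 = 258
Option C: s[5]='g'->'d', delta=(4-7)*11^0 mod 509 = 506, hash=41+506 mod 509 = 38
Option D: s[0]='e'->'c', delta=(3-5)*11^5 mod 509 = 95, hash=41+95 mod 509 = 136
Option E: s[2]='i'->'f', delta=(6-9)*11^3 mod 509 = 79, hash=41+79 mod 509 = 120 <-- target

Answer: E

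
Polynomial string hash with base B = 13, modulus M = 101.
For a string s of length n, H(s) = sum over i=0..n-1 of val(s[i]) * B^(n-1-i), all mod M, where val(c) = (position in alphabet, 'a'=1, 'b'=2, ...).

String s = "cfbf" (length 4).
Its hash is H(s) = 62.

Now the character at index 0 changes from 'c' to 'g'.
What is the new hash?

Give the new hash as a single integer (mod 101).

val('c') = 3, val('g') = 7
Position k = 0, exponent = n-1-k = 3
B^3 mod M = 13^3 mod 101 = 76
Delta = (7 - 3) * 76 mod 101 = 1
New hash = (62 + 1) mod 101 = 63

Answer: 63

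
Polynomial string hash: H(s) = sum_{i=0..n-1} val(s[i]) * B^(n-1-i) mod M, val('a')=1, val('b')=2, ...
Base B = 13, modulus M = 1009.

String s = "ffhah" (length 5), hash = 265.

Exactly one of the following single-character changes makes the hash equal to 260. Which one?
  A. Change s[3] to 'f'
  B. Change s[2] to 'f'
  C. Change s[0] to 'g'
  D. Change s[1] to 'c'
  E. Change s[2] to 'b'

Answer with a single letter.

Option A: s[3]='a'->'f', delta=(6-1)*13^1 mod 1009 = 65, hash=265+65 mod 1009 = 330
Option B: s[2]='h'->'f', delta=(6-8)*13^2 mod 1009 = 671, hash=265+671 mod 1009 = 936
Option C: s[0]='f'->'g', delta=(7-6)*13^4 mod 1009 = 309, hash=265+309 mod 1009 = 574
Option D: s[1]='f'->'c', delta=(3-6)*13^3 mod 1009 = 472, hash=265+472 mod 1009 = 737
Option E: s[2]='h'->'b', delta=(2-8)*13^2 mod 1009 = 1004, hash=265+1004 mod 1009 = 260 <-- target

Answer: E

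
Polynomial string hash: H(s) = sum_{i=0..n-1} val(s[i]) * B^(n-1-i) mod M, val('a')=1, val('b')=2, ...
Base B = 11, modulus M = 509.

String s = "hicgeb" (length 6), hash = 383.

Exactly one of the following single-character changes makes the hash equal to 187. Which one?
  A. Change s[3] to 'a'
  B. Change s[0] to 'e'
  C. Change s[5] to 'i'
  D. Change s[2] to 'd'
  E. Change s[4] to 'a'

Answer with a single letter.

Option A: s[3]='g'->'a', delta=(1-7)*11^2 mod 509 = 292, hash=383+292 mod 509 = 166
Option B: s[0]='h'->'e', delta=(5-8)*11^5 mod 509 = 397, hash=383+397 mod 509 = 271
Option C: s[5]='b'->'i', delta=(9-2)*11^0 mod 509 = 7, hash=383+7 mod 509 = 390
Option D: s[2]='c'->'d', delta=(4-3)*11^3 mod 509 = 313, hash=383+313 mod 509 = 187 <-- target
Option E: s[4]='e'->'a', delta=(1-5)*11^1 mod 509 = 465, hash=383+465 mod 509 = 339

Answer: D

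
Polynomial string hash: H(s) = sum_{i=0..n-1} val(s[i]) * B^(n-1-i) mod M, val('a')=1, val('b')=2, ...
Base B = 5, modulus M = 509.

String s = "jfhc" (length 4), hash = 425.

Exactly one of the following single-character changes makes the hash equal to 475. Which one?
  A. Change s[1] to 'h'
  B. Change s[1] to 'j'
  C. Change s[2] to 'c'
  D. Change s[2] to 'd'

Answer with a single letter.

Answer: A

Derivation:
Option A: s[1]='f'->'h', delta=(8-6)*5^2 mod 509 = 50, hash=425+50 mod 509 = 475 <-- target
Option B: s[1]='f'->'j', delta=(10-6)*5^2 mod 509 = 100, hash=425+100 mod 509 = 16
Option C: s[2]='h'->'c', delta=(3-8)*5^1 mod 509 = 484, hash=425+484 mod 509 = 400
Option D: s[2]='h'->'d', delta=(4-8)*5^1 mod 509 = 489, hash=425+489 mod 509 = 405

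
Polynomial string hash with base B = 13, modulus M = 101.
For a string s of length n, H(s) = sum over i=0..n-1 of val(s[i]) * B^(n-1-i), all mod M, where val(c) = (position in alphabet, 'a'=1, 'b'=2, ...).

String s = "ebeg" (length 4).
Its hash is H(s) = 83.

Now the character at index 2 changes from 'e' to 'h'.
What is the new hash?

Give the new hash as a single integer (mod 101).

Answer: 21

Derivation:
val('e') = 5, val('h') = 8
Position k = 2, exponent = n-1-k = 1
B^1 mod M = 13^1 mod 101 = 13
Delta = (8 - 5) * 13 mod 101 = 39
New hash = (83 + 39) mod 101 = 21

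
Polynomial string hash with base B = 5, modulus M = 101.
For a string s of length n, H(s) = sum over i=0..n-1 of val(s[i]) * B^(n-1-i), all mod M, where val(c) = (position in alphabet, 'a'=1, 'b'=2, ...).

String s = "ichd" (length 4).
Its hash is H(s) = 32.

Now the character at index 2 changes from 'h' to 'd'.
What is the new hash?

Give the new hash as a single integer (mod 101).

val('h') = 8, val('d') = 4
Position k = 2, exponent = n-1-k = 1
B^1 mod M = 5^1 mod 101 = 5
Delta = (4 - 8) * 5 mod 101 = 81
New hash = (32 + 81) mod 101 = 12

Answer: 12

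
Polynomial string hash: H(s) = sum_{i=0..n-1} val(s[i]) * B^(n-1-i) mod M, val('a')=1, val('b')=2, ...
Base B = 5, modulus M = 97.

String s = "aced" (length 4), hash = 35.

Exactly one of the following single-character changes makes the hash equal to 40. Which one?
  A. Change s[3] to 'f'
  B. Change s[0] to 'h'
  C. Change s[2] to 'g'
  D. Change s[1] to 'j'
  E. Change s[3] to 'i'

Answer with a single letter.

Option A: s[3]='d'->'f', delta=(6-4)*5^0 mod 97 = 2, hash=35+2 mod 97 = 37
Option B: s[0]='a'->'h', delta=(8-1)*5^3 mod 97 = 2, hash=35+2 mod 97 = 37
Option C: s[2]='e'->'g', delta=(7-5)*5^1 mod 97 = 10, hash=35+10 mod 97 = 45
Option D: s[1]='c'->'j', delta=(10-3)*5^2 mod 97 = 78, hash=35+78 mod 97 = 16
Option E: s[3]='d'->'i', delta=(9-4)*5^0 mod 97 = 5, hash=35+5 mod 97 = 40 <-- target

Answer: E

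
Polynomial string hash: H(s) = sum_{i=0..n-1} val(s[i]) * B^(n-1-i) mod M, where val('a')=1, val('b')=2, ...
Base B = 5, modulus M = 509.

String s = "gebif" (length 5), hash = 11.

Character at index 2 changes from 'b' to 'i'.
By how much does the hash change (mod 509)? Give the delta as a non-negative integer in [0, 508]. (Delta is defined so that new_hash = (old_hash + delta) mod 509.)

Delta formula: (val(new) - val(old)) * B^(n-1-k) mod M
  val('i') - val('b') = 9 - 2 = 7
  B^(n-1-k) = 5^2 mod 509 = 25
  Delta = 7 * 25 mod 509 = 175

Answer: 175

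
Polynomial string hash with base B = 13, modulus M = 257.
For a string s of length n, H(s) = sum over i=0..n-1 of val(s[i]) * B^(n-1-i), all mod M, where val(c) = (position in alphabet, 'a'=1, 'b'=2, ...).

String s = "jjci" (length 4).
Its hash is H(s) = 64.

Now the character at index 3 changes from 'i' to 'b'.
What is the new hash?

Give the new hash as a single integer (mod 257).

Answer: 57

Derivation:
val('i') = 9, val('b') = 2
Position k = 3, exponent = n-1-k = 0
B^0 mod M = 13^0 mod 257 = 1
Delta = (2 - 9) * 1 mod 257 = 250
New hash = (64 + 250) mod 257 = 57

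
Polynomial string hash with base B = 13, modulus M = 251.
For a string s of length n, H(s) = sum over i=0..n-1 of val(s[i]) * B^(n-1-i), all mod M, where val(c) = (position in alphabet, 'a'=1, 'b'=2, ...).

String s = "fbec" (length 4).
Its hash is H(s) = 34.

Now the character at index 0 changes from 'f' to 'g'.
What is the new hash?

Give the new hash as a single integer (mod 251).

Answer: 223

Derivation:
val('f') = 6, val('g') = 7
Position k = 0, exponent = n-1-k = 3
B^3 mod M = 13^3 mod 251 = 189
Delta = (7 - 6) * 189 mod 251 = 189
New hash = (34 + 189) mod 251 = 223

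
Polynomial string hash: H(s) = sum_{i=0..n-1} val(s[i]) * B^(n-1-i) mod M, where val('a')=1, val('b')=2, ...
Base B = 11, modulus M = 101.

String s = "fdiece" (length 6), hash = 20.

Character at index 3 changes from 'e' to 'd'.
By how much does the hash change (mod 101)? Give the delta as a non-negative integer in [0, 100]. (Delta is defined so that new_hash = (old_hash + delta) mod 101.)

Delta formula: (val(new) - val(old)) * B^(n-1-k) mod M
  val('d') - val('e') = 4 - 5 = -1
  B^(n-1-k) = 11^2 mod 101 = 20
  Delta = -1 * 20 mod 101 = 81

Answer: 81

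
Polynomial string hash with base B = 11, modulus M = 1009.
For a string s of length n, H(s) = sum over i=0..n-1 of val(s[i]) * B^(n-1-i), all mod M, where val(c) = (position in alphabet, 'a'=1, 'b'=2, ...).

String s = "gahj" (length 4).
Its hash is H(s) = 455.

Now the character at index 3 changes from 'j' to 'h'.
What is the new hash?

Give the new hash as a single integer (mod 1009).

val('j') = 10, val('h') = 8
Position k = 3, exponent = n-1-k = 0
B^0 mod M = 11^0 mod 1009 = 1
Delta = (8 - 10) * 1 mod 1009 = 1007
New hash = (455 + 1007) mod 1009 = 453

Answer: 453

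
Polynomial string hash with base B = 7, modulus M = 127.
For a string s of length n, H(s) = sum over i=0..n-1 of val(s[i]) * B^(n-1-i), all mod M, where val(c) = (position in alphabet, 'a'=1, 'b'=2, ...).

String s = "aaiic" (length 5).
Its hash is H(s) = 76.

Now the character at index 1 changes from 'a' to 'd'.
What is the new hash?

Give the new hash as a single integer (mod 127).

Answer: 89

Derivation:
val('a') = 1, val('d') = 4
Position k = 1, exponent = n-1-k = 3
B^3 mod M = 7^3 mod 127 = 89
Delta = (4 - 1) * 89 mod 127 = 13
New hash = (76 + 13) mod 127 = 89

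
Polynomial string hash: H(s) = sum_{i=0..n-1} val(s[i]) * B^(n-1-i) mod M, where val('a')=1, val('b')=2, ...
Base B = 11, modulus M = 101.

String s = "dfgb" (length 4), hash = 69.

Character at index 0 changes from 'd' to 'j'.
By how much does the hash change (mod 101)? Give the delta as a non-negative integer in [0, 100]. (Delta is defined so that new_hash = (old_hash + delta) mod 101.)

Delta formula: (val(new) - val(old)) * B^(n-1-k) mod M
  val('j') - val('d') = 10 - 4 = 6
  B^(n-1-k) = 11^3 mod 101 = 18
  Delta = 6 * 18 mod 101 = 7

Answer: 7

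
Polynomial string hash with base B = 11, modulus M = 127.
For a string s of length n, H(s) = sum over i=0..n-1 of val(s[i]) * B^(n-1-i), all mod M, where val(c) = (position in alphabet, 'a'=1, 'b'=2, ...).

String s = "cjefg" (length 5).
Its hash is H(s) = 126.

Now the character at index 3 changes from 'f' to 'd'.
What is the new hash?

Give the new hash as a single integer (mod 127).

Answer: 104

Derivation:
val('f') = 6, val('d') = 4
Position k = 3, exponent = n-1-k = 1
B^1 mod M = 11^1 mod 127 = 11
Delta = (4 - 6) * 11 mod 127 = 105
New hash = (126 + 105) mod 127 = 104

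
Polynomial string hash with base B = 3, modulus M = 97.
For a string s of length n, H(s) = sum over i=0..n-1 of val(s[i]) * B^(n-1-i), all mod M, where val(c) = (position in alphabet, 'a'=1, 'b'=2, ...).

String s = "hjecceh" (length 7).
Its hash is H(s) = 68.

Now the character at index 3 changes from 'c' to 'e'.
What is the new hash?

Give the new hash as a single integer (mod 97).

Answer: 25

Derivation:
val('c') = 3, val('e') = 5
Position k = 3, exponent = n-1-k = 3
B^3 mod M = 3^3 mod 97 = 27
Delta = (5 - 3) * 27 mod 97 = 54
New hash = (68 + 54) mod 97 = 25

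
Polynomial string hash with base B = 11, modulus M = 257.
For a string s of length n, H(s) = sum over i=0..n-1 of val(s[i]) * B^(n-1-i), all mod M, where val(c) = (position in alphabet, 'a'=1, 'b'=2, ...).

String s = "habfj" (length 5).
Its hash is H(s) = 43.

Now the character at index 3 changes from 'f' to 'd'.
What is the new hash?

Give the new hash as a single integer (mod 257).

val('f') = 6, val('d') = 4
Position k = 3, exponent = n-1-k = 1
B^1 mod M = 11^1 mod 257 = 11
Delta = (4 - 6) * 11 mod 257 = 235
New hash = (43 + 235) mod 257 = 21

Answer: 21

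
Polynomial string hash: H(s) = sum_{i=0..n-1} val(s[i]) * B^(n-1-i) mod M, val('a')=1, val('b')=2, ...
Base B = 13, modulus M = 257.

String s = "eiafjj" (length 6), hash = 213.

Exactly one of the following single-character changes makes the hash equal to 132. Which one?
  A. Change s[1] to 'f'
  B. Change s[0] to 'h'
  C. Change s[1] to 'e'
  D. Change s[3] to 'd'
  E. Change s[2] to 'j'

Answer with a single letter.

Option A: s[1]='i'->'f', delta=(6-9)*13^4 mod 257 = 155, hash=213+155 mod 257 = 111
Option B: s[0]='e'->'h', delta=(8-5)*13^5 mod 257 = 41, hash=213+41 mod 257 = 254
Option C: s[1]='i'->'e', delta=(5-9)*13^4 mod 257 = 121, hash=213+121 mod 257 = 77
Option D: s[3]='f'->'d', delta=(4-6)*13^2 mod 257 = 176, hash=213+176 mod 257 = 132 <-- target
Option E: s[2]='a'->'j', delta=(10-1)*13^3 mod 257 = 241, hash=213+241 mod 257 = 197

Answer: D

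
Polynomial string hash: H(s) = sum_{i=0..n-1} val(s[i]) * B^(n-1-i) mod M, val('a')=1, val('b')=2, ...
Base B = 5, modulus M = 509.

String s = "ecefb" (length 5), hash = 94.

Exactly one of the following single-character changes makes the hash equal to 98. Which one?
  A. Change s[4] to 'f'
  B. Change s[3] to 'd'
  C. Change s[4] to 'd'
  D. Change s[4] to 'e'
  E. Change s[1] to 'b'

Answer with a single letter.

Answer: A

Derivation:
Option A: s[4]='b'->'f', delta=(6-2)*5^0 mod 509 = 4, hash=94+4 mod 509 = 98 <-- target
Option B: s[3]='f'->'d', delta=(4-6)*5^1 mod 509 = 499, hash=94+499 mod 509 = 84
Option C: s[4]='b'->'d', delta=(4-2)*5^0 mod 509 = 2, hash=94+2 mod 509 = 96
Option D: s[4]='b'->'e', delta=(5-2)*5^0 mod 509 = 3, hash=94+3 mod 509 = 97
Option E: s[1]='c'->'b', delta=(2-3)*5^3 mod 509 = 384, hash=94+384 mod 509 = 478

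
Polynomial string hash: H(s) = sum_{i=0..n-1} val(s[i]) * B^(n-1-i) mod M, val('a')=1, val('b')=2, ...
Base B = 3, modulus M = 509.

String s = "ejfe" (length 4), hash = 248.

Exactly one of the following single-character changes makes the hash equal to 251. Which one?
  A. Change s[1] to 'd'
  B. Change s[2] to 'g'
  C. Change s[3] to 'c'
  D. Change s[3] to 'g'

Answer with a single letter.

Option A: s[1]='j'->'d', delta=(4-10)*3^2 mod 509 = 455, hash=248+455 mod 509 = 194
Option B: s[2]='f'->'g', delta=(7-6)*3^1 mod 509 = 3, hash=248+3 mod 509 = 251 <-- target
Option C: s[3]='e'->'c', delta=(3-5)*3^0 mod 509 = 507, hash=248+507 mod 509 = 246
Option D: s[3]='e'->'g', delta=(7-5)*3^0 mod 509 = 2, hash=248+2 mod 509 = 250

Answer: B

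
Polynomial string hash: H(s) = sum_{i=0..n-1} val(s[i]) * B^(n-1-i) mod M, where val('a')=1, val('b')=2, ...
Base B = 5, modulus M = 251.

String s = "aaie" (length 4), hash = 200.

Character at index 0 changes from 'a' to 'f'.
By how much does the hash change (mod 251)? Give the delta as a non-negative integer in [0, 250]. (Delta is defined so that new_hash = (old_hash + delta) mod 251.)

Delta formula: (val(new) - val(old)) * B^(n-1-k) mod M
  val('f') - val('a') = 6 - 1 = 5
  B^(n-1-k) = 5^3 mod 251 = 125
  Delta = 5 * 125 mod 251 = 123

Answer: 123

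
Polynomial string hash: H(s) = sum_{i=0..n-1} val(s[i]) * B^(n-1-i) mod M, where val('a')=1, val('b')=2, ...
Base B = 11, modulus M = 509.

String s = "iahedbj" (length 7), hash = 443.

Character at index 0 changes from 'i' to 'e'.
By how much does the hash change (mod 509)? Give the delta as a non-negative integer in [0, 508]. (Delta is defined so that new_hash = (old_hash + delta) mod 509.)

Delta formula: (val(new) - val(old)) * B^(n-1-k) mod M
  val('e') - val('i') = 5 - 9 = -4
  B^(n-1-k) = 11^6 mod 509 = 241
  Delta = -4 * 241 mod 509 = 54

Answer: 54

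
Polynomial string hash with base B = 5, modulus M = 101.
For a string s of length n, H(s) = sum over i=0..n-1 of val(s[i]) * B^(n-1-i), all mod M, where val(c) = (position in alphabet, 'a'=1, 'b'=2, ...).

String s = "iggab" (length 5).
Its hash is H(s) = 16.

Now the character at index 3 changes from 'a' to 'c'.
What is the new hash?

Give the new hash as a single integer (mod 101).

val('a') = 1, val('c') = 3
Position k = 3, exponent = n-1-k = 1
B^1 mod M = 5^1 mod 101 = 5
Delta = (3 - 1) * 5 mod 101 = 10
New hash = (16 + 10) mod 101 = 26

Answer: 26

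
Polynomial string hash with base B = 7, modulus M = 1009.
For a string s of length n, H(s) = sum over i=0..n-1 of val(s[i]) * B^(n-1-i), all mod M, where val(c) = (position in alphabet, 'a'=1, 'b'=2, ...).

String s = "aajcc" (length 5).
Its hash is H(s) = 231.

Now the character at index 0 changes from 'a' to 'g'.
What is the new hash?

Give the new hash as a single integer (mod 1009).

Answer: 511

Derivation:
val('a') = 1, val('g') = 7
Position k = 0, exponent = n-1-k = 4
B^4 mod M = 7^4 mod 1009 = 383
Delta = (7 - 1) * 383 mod 1009 = 280
New hash = (231 + 280) mod 1009 = 511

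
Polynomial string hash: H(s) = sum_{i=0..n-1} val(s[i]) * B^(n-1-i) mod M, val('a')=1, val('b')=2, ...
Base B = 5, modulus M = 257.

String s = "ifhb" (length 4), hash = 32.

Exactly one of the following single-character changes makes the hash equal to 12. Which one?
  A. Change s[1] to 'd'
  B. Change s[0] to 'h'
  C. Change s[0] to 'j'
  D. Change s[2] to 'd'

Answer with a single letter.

Option A: s[1]='f'->'d', delta=(4-6)*5^2 mod 257 = 207, hash=32+207 mod 257 = 239
Option B: s[0]='i'->'h', delta=(8-9)*5^3 mod 257 = 132, hash=32+132 mod 257 = 164
Option C: s[0]='i'->'j', delta=(10-9)*5^3 mod 257 = 125, hash=32+125 mod 257 = 157
Option D: s[2]='h'->'d', delta=(4-8)*5^1 mod 257 = 237, hash=32+237 mod 257 = 12 <-- target

Answer: D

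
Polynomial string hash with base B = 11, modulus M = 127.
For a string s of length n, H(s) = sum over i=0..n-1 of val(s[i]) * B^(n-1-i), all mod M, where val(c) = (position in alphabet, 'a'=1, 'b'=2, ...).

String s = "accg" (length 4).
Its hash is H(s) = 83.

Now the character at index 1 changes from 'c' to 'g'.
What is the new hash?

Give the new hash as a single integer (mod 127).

Answer: 59

Derivation:
val('c') = 3, val('g') = 7
Position k = 1, exponent = n-1-k = 2
B^2 mod M = 11^2 mod 127 = 121
Delta = (7 - 3) * 121 mod 127 = 103
New hash = (83 + 103) mod 127 = 59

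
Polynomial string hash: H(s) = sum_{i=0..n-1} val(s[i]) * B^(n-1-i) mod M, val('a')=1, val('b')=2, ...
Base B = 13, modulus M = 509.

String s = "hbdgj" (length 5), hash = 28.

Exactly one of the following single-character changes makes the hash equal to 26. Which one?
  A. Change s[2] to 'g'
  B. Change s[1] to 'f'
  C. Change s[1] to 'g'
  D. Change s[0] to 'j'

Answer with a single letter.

Answer: A

Derivation:
Option A: s[2]='d'->'g', delta=(7-4)*13^2 mod 509 = 507, hash=28+507 mod 509 = 26 <-- target
Option B: s[1]='b'->'f', delta=(6-2)*13^3 mod 509 = 135, hash=28+135 mod 509 = 163
Option C: s[1]='b'->'g', delta=(7-2)*13^3 mod 509 = 296, hash=28+296 mod 509 = 324
Option D: s[0]='h'->'j', delta=(10-8)*13^4 mod 509 = 114, hash=28+114 mod 509 = 142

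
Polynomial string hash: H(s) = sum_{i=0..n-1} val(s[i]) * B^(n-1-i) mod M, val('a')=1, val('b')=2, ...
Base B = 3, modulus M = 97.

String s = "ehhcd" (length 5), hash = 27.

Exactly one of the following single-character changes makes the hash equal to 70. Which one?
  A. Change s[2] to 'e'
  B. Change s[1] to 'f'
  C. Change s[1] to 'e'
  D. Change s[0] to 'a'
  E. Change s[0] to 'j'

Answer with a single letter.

Option A: s[2]='h'->'e', delta=(5-8)*3^2 mod 97 = 70, hash=27+70 mod 97 = 0
Option B: s[1]='h'->'f', delta=(6-8)*3^3 mod 97 = 43, hash=27+43 mod 97 = 70 <-- target
Option C: s[1]='h'->'e', delta=(5-8)*3^3 mod 97 = 16, hash=27+16 mod 97 = 43
Option D: s[0]='e'->'a', delta=(1-5)*3^4 mod 97 = 64, hash=27+64 mod 97 = 91
Option E: s[0]='e'->'j', delta=(10-5)*3^4 mod 97 = 17, hash=27+17 mod 97 = 44

Answer: B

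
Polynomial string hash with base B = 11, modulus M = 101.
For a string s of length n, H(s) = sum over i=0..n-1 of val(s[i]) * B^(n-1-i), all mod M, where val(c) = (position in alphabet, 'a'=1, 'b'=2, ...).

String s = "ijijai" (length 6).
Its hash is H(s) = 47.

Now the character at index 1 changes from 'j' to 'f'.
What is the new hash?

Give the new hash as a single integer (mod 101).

Answer: 63

Derivation:
val('j') = 10, val('f') = 6
Position k = 1, exponent = n-1-k = 4
B^4 mod M = 11^4 mod 101 = 97
Delta = (6 - 10) * 97 mod 101 = 16
New hash = (47 + 16) mod 101 = 63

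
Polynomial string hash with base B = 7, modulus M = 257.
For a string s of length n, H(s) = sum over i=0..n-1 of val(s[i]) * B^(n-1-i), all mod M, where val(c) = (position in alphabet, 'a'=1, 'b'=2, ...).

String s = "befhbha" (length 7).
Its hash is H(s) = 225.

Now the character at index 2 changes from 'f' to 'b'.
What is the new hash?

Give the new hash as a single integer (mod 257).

Answer: 130

Derivation:
val('f') = 6, val('b') = 2
Position k = 2, exponent = n-1-k = 4
B^4 mod M = 7^4 mod 257 = 88
Delta = (2 - 6) * 88 mod 257 = 162
New hash = (225 + 162) mod 257 = 130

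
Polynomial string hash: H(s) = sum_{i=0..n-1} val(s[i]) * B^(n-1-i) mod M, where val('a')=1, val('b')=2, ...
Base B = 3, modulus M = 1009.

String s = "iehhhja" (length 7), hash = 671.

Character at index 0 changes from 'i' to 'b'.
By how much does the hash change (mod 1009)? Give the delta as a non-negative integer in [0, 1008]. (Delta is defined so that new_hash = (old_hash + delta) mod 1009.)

Delta formula: (val(new) - val(old)) * B^(n-1-k) mod M
  val('b') - val('i') = 2 - 9 = -7
  B^(n-1-k) = 3^6 mod 1009 = 729
  Delta = -7 * 729 mod 1009 = 951

Answer: 951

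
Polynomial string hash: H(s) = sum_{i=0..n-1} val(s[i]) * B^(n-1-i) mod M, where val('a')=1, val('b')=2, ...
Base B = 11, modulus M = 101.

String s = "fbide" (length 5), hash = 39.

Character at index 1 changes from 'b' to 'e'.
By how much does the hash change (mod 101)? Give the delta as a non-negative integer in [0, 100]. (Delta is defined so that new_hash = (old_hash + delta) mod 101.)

Answer: 54

Derivation:
Delta formula: (val(new) - val(old)) * B^(n-1-k) mod M
  val('e') - val('b') = 5 - 2 = 3
  B^(n-1-k) = 11^3 mod 101 = 18
  Delta = 3 * 18 mod 101 = 54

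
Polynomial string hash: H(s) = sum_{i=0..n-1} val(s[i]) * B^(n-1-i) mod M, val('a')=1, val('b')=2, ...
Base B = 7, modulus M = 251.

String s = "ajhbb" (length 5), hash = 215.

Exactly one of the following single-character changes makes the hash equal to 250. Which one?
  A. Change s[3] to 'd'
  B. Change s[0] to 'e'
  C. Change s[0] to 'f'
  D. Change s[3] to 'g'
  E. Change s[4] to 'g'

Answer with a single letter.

Option A: s[3]='b'->'d', delta=(4-2)*7^1 mod 251 = 14, hash=215+14 mod 251 = 229
Option B: s[0]='a'->'e', delta=(5-1)*7^4 mod 251 = 66, hash=215+66 mod 251 = 30
Option C: s[0]='a'->'f', delta=(6-1)*7^4 mod 251 = 208, hash=215+208 mod 251 = 172
Option D: s[3]='b'->'g', delta=(7-2)*7^1 mod 251 = 35, hash=215+35 mod 251 = 250 <-- target
Option E: s[4]='b'->'g', delta=(7-2)*7^0 mod 251 = 5, hash=215+5 mod 251 = 220

Answer: D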